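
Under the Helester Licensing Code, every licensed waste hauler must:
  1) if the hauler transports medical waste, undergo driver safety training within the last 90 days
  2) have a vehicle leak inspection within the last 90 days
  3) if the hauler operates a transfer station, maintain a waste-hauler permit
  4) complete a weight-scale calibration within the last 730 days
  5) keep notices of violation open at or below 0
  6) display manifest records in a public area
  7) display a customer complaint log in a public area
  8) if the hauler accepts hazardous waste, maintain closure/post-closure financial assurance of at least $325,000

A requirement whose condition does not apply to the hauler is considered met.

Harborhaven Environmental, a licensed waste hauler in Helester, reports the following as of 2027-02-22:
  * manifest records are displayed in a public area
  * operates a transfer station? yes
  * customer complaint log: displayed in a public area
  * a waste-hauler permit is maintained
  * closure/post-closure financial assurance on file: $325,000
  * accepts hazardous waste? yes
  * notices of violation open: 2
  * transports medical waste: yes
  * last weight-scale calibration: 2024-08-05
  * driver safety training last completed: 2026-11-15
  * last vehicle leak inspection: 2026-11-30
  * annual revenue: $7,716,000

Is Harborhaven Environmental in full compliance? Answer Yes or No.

No

1. condition 'transports medical waste' holds; driver safety training 99 days ago vs limit 90 → not met
2. vehicle leak inspection 84 days ago vs limit 90 → met
3. condition 'operates a transfer station' holds; waste-hauler permit present → met
4. weight-scale calibration 931 days ago vs limit 730 → not met
5. notices of violation open 2 > 0 → not met
6. manifest records present → met
7. customer complaint log present → met
8. condition 'accepts hazardous waste' holds; closure/post-closure financial assurance $325,000 ≥ $325,000 → met
Not met: 1, 4, 5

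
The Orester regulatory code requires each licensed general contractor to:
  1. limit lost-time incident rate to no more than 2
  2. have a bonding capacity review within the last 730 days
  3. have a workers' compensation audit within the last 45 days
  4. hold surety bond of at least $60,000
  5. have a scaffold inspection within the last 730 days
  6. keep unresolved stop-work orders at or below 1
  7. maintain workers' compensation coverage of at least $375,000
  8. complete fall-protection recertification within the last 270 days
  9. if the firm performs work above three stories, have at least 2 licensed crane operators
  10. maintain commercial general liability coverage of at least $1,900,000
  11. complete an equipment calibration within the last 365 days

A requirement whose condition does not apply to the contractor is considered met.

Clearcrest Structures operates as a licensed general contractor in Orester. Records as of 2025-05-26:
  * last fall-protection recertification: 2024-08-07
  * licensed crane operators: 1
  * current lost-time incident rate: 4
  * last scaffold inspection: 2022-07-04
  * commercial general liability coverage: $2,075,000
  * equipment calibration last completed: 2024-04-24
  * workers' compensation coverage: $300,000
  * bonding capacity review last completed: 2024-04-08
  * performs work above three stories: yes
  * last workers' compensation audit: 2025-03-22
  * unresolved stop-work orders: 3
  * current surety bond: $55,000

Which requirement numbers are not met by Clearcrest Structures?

1, 3, 4, 5, 6, 7, 8, 9, 11

1. lost-time incident rate 4 > 2 → not met
2. bonding capacity review 413 days ago vs limit 730 → met
3. workers' compensation audit 65 days ago vs limit 45 → not met
4. surety bond $55,000 < $60,000 → not met
5. scaffold inspection 1057 days ago vs limit 730 → not met
6. unresolved stop-work orders 3 > 1 → not met
7. workers' compensation coverage $300,000 < $375,000 → not met
8. fall-protection recertification 292 days ago vs limit 270 → not met
9. condition 'performs work above three stories' holds; licensed crane operators 1 < 2 → not met
10. commercial general liability coverage $2,075,000 ≥ $1,900,000 → met
11. equipment calibration 397 days ago vs limit 365 → not met
Not met: 1, 3, 4, 5, 6, 7, 8, 9, 11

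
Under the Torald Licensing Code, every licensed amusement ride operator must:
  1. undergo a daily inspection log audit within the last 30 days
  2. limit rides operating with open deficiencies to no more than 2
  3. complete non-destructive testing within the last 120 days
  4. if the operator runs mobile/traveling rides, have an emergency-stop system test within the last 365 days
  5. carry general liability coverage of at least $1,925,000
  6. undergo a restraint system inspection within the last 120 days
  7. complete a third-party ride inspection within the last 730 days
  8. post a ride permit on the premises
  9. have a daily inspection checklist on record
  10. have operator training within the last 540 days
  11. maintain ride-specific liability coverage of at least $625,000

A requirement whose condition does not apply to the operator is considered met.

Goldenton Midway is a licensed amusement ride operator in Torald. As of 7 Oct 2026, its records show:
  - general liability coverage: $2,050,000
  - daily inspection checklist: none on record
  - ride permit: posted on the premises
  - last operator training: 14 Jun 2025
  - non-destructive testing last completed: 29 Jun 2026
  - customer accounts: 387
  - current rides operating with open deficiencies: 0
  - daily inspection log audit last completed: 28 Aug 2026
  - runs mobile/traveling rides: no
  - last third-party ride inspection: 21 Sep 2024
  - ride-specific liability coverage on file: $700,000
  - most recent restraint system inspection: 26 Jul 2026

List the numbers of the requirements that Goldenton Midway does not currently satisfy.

1, 7, 9

1. daily inspection log audit 40 days ago vs limit 30 → not met
2. rides operating with open deficiencies 0 ≤ 2 → met
3. non-destructive testing 100 days ago vs limit 120 → met
4. condition 'runs mobile/traveling rides' does not hold → requirement n/a → met
5. general liability coverage $2,050,000 ≥ $1,925,000 → met
6. restraint system inspection 73 days ago vs limit 120 → met
7. third-party ride inspection 746 days ago vs limit 730 → not met
8. ride permit present → met
9. daily inspection checklist absent → not met
10. operator training 480 days ago vs limit 540 → met
11. ride-specific liability coverage $700,000 ≥ $625,000 → met
Not met: 1, 7, 9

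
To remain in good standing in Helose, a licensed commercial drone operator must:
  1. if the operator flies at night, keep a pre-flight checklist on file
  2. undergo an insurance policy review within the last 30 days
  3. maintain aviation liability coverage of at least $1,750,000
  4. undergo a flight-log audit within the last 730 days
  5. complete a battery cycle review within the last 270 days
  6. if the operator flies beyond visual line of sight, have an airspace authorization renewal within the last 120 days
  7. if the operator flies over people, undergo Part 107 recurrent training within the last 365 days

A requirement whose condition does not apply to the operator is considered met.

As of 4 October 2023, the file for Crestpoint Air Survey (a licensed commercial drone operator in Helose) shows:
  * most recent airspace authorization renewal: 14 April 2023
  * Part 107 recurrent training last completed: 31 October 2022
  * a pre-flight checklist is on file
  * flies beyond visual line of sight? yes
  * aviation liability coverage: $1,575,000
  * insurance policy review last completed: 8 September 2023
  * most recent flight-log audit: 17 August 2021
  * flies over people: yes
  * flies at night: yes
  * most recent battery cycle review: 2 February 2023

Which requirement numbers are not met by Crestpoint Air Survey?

1. condition 'flies at night' holds; pre-flight checklist present → met
2. insurance policy review 26 days ago vs limit 30 → met
3. aviation liability coverage $1,575,000 < $1,750,000 → not met
4. flight-log audit 778 days ago vs limit 730 → not met
5. battery cycle review 244 days ago vs limit 270 → met
6. condition 'flies beyond visual line of sight' holds; airspace authorization renewal 173 days ago vs limit 120 → not met
7. condition 'flies over people' holds; Part 107 recurrent training 338 days ago vs limit 365 → met
Not met: 3, 4, 6

3, 4, 6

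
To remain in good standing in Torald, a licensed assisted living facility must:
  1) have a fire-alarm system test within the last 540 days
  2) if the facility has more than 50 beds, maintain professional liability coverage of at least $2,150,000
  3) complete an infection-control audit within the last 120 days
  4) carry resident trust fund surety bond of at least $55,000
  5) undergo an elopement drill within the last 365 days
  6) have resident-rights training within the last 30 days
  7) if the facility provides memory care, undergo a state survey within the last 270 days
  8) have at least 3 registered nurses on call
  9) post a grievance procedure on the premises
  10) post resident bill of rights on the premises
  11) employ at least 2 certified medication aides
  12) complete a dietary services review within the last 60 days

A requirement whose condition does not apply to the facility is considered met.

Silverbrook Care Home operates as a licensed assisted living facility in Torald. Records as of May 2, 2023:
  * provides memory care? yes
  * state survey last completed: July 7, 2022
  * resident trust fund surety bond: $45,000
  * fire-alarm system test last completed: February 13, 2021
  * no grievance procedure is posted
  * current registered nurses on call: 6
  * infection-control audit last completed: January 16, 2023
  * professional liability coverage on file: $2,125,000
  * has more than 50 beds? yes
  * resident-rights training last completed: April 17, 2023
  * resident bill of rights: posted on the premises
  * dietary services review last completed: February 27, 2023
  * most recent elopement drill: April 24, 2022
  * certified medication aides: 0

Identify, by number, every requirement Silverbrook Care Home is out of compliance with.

1, 2, 4, 5, 7, 9, 11, 12

1. fire-alarm system test 808 days ago vs limit 540 → not met
2. condition 'has more than 50 beds' holds; professional liability coverage $2,125,000 < $2,150,000 → not met
3. infection-control audit 106 days ago vs limit 120 → met
4. resident trust fund surety bond $45,000 < $55,000 → not met
5. elopement drill 373 days ago vs limit 365 → not met
6. resident-rights training 15 days ago vs limit 30 → met
7. condition 'provides memory care' holds; state survey 299 days ago vs limit 270 → not met
8. registered nurses on call 6 ≥ 3 → met
9. grievance procedure absent → not met
10. resident bill of rights present → met
11. certified medication aides 0 < 2 → not met
12. dietary services review 64 days ago vs limit 60 → not met
Not met: 1, 2, 4, 5, 7, 9, 11, 12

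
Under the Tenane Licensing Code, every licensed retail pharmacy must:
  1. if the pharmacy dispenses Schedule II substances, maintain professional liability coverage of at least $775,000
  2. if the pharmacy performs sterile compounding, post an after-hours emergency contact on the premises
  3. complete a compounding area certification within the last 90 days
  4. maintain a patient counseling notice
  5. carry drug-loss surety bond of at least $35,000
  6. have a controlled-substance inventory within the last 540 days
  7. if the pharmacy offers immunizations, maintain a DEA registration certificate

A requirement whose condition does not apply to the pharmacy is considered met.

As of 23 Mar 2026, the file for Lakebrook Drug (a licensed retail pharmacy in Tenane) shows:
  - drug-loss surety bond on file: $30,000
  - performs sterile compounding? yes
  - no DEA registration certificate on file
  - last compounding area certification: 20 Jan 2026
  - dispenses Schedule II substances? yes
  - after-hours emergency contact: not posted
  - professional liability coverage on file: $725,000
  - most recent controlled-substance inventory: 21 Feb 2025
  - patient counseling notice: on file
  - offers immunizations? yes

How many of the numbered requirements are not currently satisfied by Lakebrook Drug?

4

1. condition 'dispenses Schedule II substances' holds; professional liability coverage $725,000 < $775,000 → not met
2. condition 'performs sterile compounding' holds; after-hours emergency contact absent → not met
3. compounding area certification 62 days ago vs limit 90 → met
4. patient counseling notice present → met
5. drug-loss surety bond $30,000 < $35,000 → not met
6. controlled-substance inventory 395 days ago vs limit 540 → met
7. condition 'offers immunizations' holds; DEA registration certificate absent → not met
Not met: 4 of 7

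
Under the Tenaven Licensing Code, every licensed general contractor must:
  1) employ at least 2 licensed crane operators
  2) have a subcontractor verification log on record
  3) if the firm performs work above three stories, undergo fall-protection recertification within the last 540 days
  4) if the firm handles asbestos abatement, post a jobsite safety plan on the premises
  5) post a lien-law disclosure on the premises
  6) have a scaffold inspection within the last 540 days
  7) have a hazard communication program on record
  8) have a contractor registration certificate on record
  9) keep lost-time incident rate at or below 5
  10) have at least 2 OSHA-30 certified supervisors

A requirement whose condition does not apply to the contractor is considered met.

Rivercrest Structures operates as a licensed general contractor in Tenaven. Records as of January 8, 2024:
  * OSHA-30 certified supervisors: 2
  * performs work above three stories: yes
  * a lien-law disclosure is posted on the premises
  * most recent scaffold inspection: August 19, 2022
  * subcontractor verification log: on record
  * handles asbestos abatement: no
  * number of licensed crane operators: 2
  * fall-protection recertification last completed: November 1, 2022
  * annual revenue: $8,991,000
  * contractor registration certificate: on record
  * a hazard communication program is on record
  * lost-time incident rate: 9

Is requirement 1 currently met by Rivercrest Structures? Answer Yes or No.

Yes

1. licensed crane operators 2 ≥ 2 → met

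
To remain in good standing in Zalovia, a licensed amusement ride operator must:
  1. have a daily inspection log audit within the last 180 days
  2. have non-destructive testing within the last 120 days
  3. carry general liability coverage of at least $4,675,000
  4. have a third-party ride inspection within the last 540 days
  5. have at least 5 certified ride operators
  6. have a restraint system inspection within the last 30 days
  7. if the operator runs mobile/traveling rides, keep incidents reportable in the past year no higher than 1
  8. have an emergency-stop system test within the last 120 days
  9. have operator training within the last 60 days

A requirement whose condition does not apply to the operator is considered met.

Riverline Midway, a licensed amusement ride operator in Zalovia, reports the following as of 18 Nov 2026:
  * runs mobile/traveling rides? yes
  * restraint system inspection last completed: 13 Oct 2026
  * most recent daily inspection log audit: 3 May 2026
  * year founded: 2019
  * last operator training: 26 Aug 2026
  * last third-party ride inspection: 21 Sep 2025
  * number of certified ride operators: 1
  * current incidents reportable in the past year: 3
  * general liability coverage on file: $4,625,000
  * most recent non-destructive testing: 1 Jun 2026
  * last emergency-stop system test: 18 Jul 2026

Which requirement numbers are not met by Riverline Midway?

1, 2, 3, 5, 6, 7, 8, 9

1. daily inspection log audit 199 days ago vs limit 180 → not met
2. non-destructive testing 170 days ago vs limit 120 → not met
3. general liability coverage $4,625,000 < $4,675,000 → not met
4. third-party ride inspection 423 days ago vs limit 540 → met
5. certified ride operators 1 < 5 → not met
6. restraint system inspection 36 days ago vs limit 30 → not met
7. condition 'runs mobile/traveling rides' holds; incidents reportable in the past year 3 > 1 → not met
8. emergency-stop system test 123 days ago vs limit 120 → not met
9. operator training 84 days ago vs limit 60 → not met
Not met: 1, 2, 3, 5, 6, 7, 8, 9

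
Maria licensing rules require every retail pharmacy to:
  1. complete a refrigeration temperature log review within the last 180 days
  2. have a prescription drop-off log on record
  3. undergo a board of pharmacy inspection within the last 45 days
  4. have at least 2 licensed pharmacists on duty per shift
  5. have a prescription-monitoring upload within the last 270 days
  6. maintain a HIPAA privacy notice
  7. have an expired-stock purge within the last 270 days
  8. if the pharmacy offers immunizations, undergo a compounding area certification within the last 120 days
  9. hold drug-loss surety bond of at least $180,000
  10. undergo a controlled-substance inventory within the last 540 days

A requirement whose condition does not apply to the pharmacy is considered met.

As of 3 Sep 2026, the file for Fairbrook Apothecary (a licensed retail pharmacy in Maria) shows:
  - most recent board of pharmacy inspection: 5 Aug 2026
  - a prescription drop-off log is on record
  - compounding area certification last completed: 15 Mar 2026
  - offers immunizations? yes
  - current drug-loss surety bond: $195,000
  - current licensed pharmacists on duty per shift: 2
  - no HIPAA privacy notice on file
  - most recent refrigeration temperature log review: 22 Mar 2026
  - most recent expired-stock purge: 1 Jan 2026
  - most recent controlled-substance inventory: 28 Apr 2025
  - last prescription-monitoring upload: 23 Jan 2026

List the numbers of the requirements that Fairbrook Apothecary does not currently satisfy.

6, 8

1. refrigeration temperature log review 165 days ago vs limit 180 → met
2. prescription drop-off log present → met
3. board of pharmacy inspection 29 days ago vs limit 45 → met
4. licensed pharmacists on duty per shift 2 ≥ 2 → met
5. prescription-monitoring upload 223 days ago vs limit 270 → met
6. HIPAA privacy notice absent → not met
7. expired-stock purge 245 days ago vs limit 270 → met
8. condition 'offers immunizations' holds; compounding area certification 172 days ago vs limit 120 → not met
9. drug-loss surety bond $195,000 ≥ $180,000 → met
10. controlled-substance inventory 493 days ago vs limit 540 → met
Not met: 6, 8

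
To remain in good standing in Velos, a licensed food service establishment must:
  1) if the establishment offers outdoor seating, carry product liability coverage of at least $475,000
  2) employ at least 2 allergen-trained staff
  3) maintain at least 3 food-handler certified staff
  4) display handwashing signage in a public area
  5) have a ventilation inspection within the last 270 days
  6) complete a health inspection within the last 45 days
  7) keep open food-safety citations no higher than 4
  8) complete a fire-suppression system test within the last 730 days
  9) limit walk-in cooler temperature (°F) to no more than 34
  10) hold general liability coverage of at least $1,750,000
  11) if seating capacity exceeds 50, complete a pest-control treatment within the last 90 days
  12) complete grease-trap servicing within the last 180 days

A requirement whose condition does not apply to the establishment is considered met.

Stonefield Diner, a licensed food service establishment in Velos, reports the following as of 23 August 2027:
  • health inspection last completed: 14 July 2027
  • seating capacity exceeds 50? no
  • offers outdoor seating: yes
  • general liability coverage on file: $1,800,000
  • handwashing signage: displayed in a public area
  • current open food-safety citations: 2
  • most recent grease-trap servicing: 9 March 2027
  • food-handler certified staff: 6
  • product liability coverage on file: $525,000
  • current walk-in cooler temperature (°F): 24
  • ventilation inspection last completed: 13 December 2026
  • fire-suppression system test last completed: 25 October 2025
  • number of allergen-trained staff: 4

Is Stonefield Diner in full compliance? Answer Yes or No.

1. condition 'offers outdoor seating' holds; product liability coverage $525,000 ≥ $475,000 → met
2. allergen-trained staff 4 ≥ 2 → met
3. food-handler certified staff 6 ≥ 3 → met
4. handwashing signage present → met
5. ventilation inspection 253 days ago vs limit 270 → met
6. health inspection 40 days ago vs limit 45 → met
7. open food-safety citations 2 ≤ 4 → met
8. fire-suppression system test 667 days ago vs limit 730 → met
9. walk-in cooler temperature (°F) 24 ≤ 34 → met
10. general liability coverage $1,800,000 ≥ $1,750,000 → met
11. condition 'seating capacity exceeds 50' does not hold → requirement n/a → met
12. grease-trap servicing 167 days ago vs limit 180 → met
All met.

Yes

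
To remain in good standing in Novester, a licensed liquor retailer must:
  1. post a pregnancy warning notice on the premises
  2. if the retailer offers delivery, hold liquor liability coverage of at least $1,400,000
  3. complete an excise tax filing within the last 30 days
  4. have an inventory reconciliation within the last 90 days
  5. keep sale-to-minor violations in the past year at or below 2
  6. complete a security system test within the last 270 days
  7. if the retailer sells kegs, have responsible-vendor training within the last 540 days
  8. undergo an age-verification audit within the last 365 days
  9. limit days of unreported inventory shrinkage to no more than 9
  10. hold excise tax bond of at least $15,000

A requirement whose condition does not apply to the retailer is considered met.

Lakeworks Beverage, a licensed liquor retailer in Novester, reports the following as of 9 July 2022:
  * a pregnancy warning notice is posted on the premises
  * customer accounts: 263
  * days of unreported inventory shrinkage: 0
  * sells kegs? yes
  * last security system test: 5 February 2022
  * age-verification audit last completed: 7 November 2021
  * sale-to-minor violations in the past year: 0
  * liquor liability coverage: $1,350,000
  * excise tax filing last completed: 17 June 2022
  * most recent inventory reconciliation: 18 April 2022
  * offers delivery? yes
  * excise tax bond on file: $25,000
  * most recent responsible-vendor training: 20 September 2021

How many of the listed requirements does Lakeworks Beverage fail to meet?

1. pregnancy warning notice present → met
2. condition 'offers delivery' holds; liquor liability coverage $1,350,000 < $1,400,000 → not met
3. excise tax filing 22 days ago vs limit 30 → met
4. inventory reconciliation 82 days ago vs limit 90 → met
5. sale-to-minor violations in the past year 0 ≤ 2 → met
6. security system test 154 days ago vs limit 270 → met
7. condition 'sells kegs' holds; responsible-vendor training 292 days ago vs limit 540 → met
8. age-verification audit 244 days ago vs limit 365 → met
9. days of unreported inventory shrinkage 0 ≤ 9 → met
10. excise tax bond $25,000 ≥ $15,000 → met
Not met: 1 of 10

1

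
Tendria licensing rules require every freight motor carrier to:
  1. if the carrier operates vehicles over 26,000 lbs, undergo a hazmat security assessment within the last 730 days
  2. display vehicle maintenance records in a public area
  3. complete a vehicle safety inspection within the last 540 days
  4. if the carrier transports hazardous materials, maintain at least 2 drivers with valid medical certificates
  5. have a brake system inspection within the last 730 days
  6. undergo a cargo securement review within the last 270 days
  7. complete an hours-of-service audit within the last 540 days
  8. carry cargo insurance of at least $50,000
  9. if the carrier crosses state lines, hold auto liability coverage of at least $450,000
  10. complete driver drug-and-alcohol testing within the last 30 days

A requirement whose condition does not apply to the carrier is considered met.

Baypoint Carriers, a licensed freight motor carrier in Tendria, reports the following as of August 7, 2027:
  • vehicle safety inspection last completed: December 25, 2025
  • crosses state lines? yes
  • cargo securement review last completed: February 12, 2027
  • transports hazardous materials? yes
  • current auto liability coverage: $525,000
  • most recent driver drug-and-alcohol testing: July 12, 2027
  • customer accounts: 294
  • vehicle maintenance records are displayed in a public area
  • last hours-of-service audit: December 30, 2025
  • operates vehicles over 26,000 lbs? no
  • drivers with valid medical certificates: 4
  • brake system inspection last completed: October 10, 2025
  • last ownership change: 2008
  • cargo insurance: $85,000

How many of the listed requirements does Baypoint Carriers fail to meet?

2

1. condition 'operates vehicles over 26,000 lbs' does not hold → requirement n/a → met
2. vehicle maintenance records present → met
3. vehicle safety inspection 590 days ago vs limit 540 → not met
4. condition 'transports hazardous materials' holds; drivers with valid medical certificates 4 ≥ 2 → met
5. brake system inspection 666 days ago vs limit 730 → met
6. cargo securement review 176 days ago vs limit 270 → met
7. hours-of-service audit 585 days ago vs limit 540 → not met
8. cargo insurance $85,000 ≥ $50,000 → met
9. condition 'crosses state lines' holds; auto liability coverage $525,000 ≥ $450,000 → met
10. driver drug-and-alcohol testing 26 days ago vs limit 30 → met
Not met: 2 of 10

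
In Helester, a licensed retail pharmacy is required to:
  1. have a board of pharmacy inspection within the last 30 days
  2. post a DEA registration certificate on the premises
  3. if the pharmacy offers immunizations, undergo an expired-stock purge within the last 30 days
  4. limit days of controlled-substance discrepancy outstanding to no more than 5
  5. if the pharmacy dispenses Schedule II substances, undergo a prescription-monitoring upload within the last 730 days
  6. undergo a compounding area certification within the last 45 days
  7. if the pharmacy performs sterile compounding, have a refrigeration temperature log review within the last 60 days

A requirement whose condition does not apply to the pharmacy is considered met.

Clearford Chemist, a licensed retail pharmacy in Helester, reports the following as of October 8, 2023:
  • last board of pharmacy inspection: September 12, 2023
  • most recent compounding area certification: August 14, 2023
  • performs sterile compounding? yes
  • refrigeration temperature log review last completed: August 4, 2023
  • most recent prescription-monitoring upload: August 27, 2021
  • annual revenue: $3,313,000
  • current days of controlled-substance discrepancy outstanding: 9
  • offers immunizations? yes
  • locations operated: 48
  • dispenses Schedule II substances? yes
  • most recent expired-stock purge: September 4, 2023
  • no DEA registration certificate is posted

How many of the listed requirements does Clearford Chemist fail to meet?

6

1. board of pharmacy inspection 26 days ago vs limit 30 → met
2. DEA registration certificate absent → not met
3. condition 'offers immunizations' holds; expired-stock purge 34 days ago vs limit 30 → not met
4. days of controlled-substance discrepancy outstanding 9 > 5 → not met
5. condition 'dispenses Schedule II substances' holds; prescription-monitoring upload 772 days ago vs limit 730 → not met
6. compounding area certification 55 days ago vs limit 45 → not met
7. condition 'performs sterile compounding' holds; refrigeration temperature log review 65 days ago vs limit 60 → not met
Not met: 6 of 7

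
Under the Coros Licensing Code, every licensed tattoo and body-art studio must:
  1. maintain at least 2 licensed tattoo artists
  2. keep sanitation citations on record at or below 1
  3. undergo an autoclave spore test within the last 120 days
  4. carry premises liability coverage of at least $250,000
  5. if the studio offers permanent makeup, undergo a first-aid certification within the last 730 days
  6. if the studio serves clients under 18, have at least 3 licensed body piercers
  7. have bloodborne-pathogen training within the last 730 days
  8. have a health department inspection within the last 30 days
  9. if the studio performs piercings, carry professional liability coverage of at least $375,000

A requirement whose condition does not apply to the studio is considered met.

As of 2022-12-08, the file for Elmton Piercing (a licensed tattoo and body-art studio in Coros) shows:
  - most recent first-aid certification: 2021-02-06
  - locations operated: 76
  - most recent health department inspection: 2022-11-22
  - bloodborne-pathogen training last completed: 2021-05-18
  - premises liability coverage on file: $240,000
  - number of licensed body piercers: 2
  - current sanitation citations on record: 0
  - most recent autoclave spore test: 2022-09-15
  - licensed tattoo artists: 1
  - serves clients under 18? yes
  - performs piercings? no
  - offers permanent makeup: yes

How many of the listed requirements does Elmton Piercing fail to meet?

3

1. licensed tattoo artists 1 < 2 → not met
2. sanitation citations on record 0 ≤ 1 → met
3. autoclave spore test 84 days ago vs limit 120 → met
4. premises liability coverage $240,000 < $250,000 → not met
5. condition 'offers permanent makeup' holds; first-aid certification 670 days ago vs limit 730 → met
6. condition 'serves clients under 18' holds; licensed body piercers 2 < 3 → not met
7. bloodborne-pathogen training 569 days ago vs limit 730 → met
8. health department inspection 16 days ago vs limit 30 → met
9. condition 'performs piercings' does not hold → requirement n/a → met
Not met: 3 of 9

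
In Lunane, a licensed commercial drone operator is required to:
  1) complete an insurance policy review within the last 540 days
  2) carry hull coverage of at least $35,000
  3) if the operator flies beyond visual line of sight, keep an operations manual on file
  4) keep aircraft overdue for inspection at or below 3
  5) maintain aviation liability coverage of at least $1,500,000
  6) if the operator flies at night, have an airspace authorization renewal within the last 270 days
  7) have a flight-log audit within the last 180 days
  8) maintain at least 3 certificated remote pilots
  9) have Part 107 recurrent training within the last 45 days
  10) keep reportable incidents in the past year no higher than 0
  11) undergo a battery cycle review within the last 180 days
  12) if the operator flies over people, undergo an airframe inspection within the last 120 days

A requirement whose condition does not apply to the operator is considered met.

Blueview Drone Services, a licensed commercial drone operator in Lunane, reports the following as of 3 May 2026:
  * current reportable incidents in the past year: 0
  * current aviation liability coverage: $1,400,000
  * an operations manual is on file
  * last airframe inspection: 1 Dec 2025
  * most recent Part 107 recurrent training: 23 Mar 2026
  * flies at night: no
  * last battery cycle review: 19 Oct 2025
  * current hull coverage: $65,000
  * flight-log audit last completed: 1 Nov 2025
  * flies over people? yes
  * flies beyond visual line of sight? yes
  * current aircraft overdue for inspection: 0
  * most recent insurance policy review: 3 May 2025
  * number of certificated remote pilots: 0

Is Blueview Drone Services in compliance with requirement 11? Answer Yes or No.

11. battery cycle review 196 days ago vs limit 180 → not met

No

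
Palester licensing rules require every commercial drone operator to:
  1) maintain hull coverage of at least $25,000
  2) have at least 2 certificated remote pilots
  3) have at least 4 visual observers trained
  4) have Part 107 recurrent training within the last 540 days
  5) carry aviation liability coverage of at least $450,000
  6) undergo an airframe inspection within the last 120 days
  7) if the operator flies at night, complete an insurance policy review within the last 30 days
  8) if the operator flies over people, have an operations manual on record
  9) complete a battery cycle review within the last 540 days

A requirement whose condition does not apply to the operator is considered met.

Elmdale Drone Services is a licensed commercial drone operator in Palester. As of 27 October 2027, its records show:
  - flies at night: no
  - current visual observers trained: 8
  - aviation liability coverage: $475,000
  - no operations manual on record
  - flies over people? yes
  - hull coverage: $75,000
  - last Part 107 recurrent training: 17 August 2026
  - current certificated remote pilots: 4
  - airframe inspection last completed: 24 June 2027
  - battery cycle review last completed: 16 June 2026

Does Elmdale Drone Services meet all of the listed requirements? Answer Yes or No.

No

1. hull coverage $75,000 ≥ $25,000 → met
2. certificated remote pilots 4 ≥ 2 → met
3. visual observers trained 8 ≥ 4 → met
4. Part 107 recurrent training 436 days ago vs limit 540 → met
5. aviation liability coverage $475,000 ≥ $450,000 → met
6. airframe inspection 125 days ago vs limit 120 → not met
7. condition 'flies at night' does not hold → requirement n/a → met
8. condition 'flies over people' holds; operations manual absent → not met
9. battery cycle review 498 days ago vs limit 540 → met
Not met: 6, 8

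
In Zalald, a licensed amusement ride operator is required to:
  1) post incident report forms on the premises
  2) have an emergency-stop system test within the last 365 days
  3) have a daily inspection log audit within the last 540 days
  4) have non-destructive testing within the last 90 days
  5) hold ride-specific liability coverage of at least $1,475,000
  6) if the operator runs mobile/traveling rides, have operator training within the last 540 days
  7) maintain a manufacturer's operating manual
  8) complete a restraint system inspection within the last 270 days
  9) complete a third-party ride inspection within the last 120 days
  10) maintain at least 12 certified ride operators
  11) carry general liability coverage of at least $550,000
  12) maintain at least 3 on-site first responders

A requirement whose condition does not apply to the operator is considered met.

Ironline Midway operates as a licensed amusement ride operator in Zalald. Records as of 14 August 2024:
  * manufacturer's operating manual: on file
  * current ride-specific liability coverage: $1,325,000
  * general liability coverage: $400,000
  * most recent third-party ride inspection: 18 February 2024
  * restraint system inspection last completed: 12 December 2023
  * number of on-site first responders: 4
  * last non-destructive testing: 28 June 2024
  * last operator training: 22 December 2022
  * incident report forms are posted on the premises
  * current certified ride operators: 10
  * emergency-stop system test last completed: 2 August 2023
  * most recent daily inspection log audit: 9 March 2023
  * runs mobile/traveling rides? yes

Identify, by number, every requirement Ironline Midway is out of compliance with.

2, 5, 6, 9, 10, 11

1. incident report forms present → met
2. emergency-stop system test 378 days ago vs limit 365 → not met
3. daily inspection log audit 524 days ago vs limit 540 → met
4. non-destructive testing 47 days ago vs limit 90 → met
5. ride-specific liability coverage $1,325,000 < $1,475,000 → not met
6. condition 'runs mobile/traveling rides' holds; operator training 601 days ago vs limit 540 → not met
7. manufacturer's operating manual present → met
8. restraint system inspection 246 days ago vs limit 270 → met
9. third-party ride inspection 178 days ago vs limit 120 → not met
10. certified ride operators 10 < 12 → not met
11. general liability coverage $400,000 < $550,000 → not met
12. on-site first responders 4 ≥ 3 → met
Not met: 2, 5, 6, 9, 10, 11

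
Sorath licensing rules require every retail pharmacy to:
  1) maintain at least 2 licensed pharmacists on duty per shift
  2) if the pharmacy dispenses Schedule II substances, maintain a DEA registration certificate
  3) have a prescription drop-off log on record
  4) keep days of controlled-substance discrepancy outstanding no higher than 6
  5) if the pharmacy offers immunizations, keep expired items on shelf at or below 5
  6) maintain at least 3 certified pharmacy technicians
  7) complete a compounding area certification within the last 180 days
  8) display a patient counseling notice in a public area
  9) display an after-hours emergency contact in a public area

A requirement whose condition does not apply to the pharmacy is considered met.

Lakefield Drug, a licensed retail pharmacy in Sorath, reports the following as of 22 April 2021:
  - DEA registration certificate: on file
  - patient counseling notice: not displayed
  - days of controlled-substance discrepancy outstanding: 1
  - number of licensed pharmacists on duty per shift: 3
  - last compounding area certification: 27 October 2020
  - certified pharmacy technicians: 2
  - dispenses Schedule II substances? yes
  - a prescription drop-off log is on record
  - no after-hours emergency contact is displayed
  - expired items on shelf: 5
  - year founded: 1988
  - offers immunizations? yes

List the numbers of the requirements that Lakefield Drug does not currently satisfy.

6, 8, 9

1. licensed pharmacists on duty per shift 3 ≥ 2 → met
2. condition 'dispenses Schedule II substances' holds; DEA registration certificate present → met
3. prescription drop-off log present → met
4. days of controlled-substance discrepancy outstanding 1 ≤ 6 → met
5. condition 'offers immunizations' holds; expired items on shelf 5 ≤ 5 → met
6. certified pharmacy technicians 2 < 3 → not met
7. compounding area certification 177 days ago vs limit 180 → met
8. patient counseling notice absent → not met
9. after-hours emergency contact absent → not met
Not met: 6, 8, 9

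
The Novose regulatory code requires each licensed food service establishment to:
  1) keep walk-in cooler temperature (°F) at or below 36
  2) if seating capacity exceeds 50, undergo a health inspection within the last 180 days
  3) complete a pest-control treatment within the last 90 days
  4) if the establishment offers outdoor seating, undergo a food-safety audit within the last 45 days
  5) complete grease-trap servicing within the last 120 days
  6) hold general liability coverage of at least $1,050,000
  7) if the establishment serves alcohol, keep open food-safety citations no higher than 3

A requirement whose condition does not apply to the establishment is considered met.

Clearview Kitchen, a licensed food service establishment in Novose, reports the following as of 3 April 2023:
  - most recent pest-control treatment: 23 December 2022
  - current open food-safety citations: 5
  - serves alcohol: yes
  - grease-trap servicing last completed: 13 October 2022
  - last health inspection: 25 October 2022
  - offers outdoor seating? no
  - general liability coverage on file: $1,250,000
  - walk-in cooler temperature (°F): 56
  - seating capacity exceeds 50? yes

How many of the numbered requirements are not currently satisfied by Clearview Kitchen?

4

1. walk-in cooler temperature (°F) 56 > 36 → not met
2. condition 'seating capacity exceeds 50' holds; health inspection 160 days ago vs limit 180 → met
3. pest-control treatment 101 days ago vs limit 90 → not met
4. condition 'offers outdoor seating' does not hold → requirement n/a → met
5. grease-trap servicing 172 days ago vs limit 120 → not met
6. general liability coverage $1,250,000 ≥ $1,050,000 → met
7. condition 'serves alcohol' holds; open food-safety citations 5 > 3 → not met
Not met: 4 of 7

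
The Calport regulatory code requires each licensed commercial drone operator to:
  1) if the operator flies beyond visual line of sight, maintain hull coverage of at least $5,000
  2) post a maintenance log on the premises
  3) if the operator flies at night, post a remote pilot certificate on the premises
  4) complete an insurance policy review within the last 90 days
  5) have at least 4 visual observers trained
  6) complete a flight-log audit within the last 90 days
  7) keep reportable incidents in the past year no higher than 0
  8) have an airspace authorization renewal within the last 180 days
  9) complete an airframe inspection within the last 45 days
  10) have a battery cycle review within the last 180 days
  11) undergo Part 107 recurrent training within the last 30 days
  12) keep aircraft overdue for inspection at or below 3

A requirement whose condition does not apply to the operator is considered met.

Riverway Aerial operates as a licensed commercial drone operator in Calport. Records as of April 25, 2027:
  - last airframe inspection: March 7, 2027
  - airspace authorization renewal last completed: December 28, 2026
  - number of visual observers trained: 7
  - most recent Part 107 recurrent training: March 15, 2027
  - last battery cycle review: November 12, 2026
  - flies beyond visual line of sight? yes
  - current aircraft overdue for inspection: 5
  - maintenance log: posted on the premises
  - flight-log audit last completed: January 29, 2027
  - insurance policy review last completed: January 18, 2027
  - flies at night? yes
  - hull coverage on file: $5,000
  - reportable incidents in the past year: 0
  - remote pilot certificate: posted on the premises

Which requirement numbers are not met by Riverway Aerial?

1. condition 'flies beyond visual line of sight' holds; hull coverage $5,000 ≥ $5,000 → met
2. maintenance log present → met
3. condition 'flies at night' holds; remote pilot certificate present → met
4. insurance policy review 97 days ago vs limit 90 → not met
5. visual observers trained 7 ≥ 4 → met
6. flight-log audit 86 days ago vs limit 90 → met
7. reportable incidents in the past year 0 ≤ 0 → met
8. airspace authorization renewal 118 days ago vs limit 180 → met
9. airframe inspection 49 days ago vs limit 45 → not met
10. battery cycle review 164 days ago vs limit 180 → met
11. Part 107 recurrent training 41 days ago vs limit 30 → not met
12. aircraft overdue for inspection 5 > 3 → not met
Not met: 4, 9, 11, 12

4, 9, 11, 12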